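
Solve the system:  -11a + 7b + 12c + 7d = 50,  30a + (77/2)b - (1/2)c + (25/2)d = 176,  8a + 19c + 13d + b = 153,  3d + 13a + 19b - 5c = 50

no solution

Row-reduce:
R1 ← R1 / (-11).
R2 ← R2 − 30·R1.
R3 ← R3 − 8·R1.
R4 ← R4 − 13·R1.
R2 ← R2 / (1267/22).
R1 ← R1 + 7/11·R2.
R3 ← R3 − 67/11·R2.
R4 ← R4 − 300/11·R2.
R3 ← R3 / (30812/1267).
R1 ← R1 + 133/181·R3.
R2 ← R2 − 709/1267·R3.
R4 ← R4 + 7703/1267·R3.
Row 4 reduces to 0 = 1/4, a contradiction. The system is inconsistent.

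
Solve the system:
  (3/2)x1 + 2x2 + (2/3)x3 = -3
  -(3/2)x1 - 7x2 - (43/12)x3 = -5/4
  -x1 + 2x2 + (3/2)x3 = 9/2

no solution

Row-reduce:
R1 ← R1 / (3/2).
R2 ← R2 + 3/2·R1.
R3 ← R3 + 1·R1.
R2 ← R2 / (-5).
R1 ← R1 − 4/3·R2.
R3 ← R3 − 10/3·R2.
Row 3 reduces to 0 = -1/3, a contradiction. The system is inconsistent.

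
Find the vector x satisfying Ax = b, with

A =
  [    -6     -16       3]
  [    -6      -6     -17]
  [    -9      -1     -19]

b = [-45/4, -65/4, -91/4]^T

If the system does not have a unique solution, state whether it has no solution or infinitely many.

Row-reduce the augmented matrix:
R1 ← R1 / (-6).
R2 ← R2 + 6·R1.
R3 ← R3 + 9·R1.
R2 ← R2 / (10).
R1 ← R1 − 8/3·R2.
R3 ← R3 − 23·R2.
R3 ← R3 / (45/2).
R1 ← R1 − 29/6·R3.
R2 ← R2 + 2·R3.
Reading off the reduced rows gives x_1 = 2, x_2 = 0, x_3 = 1/4.

x_1 = 2, x_2 = 0, x_3 = 1/4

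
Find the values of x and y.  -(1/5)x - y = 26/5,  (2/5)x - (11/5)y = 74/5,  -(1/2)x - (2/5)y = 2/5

x = 4, y = -6

Row-reduce the augmented matrix:
R1 ← R1 / (-1/5).
R2 ← R2 − 2/5·R1.
R3 ← R3 + 1/2·R1.
R2 ← R2 / (-21/5).
R1 ← R1 − 5·R2.
R3 ← R3 − 21/10·R2.
R3 reduces to 0 = 0, so the extra equation is consistent.
Reading off the reduced rows gives x = 4, y = -6.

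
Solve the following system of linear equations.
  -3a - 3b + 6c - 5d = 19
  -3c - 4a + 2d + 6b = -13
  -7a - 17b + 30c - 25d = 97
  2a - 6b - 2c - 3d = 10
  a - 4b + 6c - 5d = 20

Row-reduce the augmented matrix:
R1 ← R1 / (-3).
R2 ← R2 + 4·R1.
R3 ← R3 + 7·R1.
R4 ← R4 − 2·R1.
R5 ← R5 − 1·R1.
R2 ← R2 / (10).
R1 ← R1 − 1·R2.
R3 ← R3 + 10·R2.
R4 ← R4 + 8·R2.
R5 ← R5 + 5·R2.
R3 ← R3 / (5).
R1 ← R1 + 9/10·R3.
R2 ← R2 + 11/10·R3.
R4 ← R4 + 34/5·R3.
R5 ← R5 − 5/2·R3.
R4 ← R4 / (-431/75).
R1 ← R1 + 1/25·R4.
R2 ← R2 + 4/25·R4.
R3 ← R3 + 14/15·R4.
R5 reduces to 0 = 0, so the extra equation is consistent.
Reading off the reduced rows gives a = 0, b = -1, c = 1, d = -2.

a = 0, b = -1, c = 1, d = -2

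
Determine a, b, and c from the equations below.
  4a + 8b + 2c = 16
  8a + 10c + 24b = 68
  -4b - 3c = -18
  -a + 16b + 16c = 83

a = -3, b = 3, c = 2

Row-reduce the augmented matrix:
R1 ← R1 / (4).
R2 ← R2 − 8·R1.
R4 ← R4 + 1·R1.
R2 ← R2 / (8).
R1 ← R1 − 2·R2.
R3 ← R3 + 4·R2.
R4 ← R4 − 18·R2.
Swap R3 and R4.
R3 ← R3 / (3).
R1 ← R1 + 1·R3.
R2 ← R2 − 3/4·R3.
R4 reduces to 0 = 0, so the extra equation is consistent.
Reading off the reduced rows gives a = -3, b = 3, c = 2.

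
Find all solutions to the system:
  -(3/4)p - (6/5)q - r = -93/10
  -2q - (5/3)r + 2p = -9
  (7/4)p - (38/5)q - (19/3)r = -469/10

Row-reduce:
R1 ← R1 / (-3/4).
R2 ← R2 − 2·R1.
R3 ← R3 − 7/4·R1.
R2 ← R2 / (-26/5).
R1 ← R1 − 8/5·R2.
R3 ← R3 + 52/5·R2.
Row 3 reduces to 0 = -1, a contradiction. The system is inconsistent.

no solution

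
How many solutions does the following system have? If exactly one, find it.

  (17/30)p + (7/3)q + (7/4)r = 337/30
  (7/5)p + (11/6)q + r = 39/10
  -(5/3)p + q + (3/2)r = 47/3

no solution

Row-reduce:
R1 ← R1 / (17/30).
R2 ← R2 − 7/5·R1.
R3 ← R3 + 5/3·R1.
R2 ← R2 / (-401/102).
R1 ← R1 − 70/17·R2.
R3 ← R3 − 401/51·R2.
Row 3 reduces to 0 = 1, a contradiction. The system is inconsistent.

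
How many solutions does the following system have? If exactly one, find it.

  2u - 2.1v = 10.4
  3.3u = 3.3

Row-reduce the augmented matrix:
R1 ← R1 / (2).
R2 ← R2 − 33/10·R1.
R2 ← R2 / (693/200).
R1 ← R1 + 21/20·R2.
Reading off the reduced rows gives u = 1, v = -4.

u = 1, v = -4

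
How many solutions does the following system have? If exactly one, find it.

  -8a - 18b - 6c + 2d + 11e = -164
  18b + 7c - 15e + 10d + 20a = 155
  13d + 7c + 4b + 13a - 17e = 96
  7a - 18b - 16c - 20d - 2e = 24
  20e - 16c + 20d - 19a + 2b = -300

Row-reduce the augmented matrix:
R1 ← R1 / (-8).
R2 ← R2 − 20·R1.
R3 ← R3 − 13·R1.
R4 ← R4 − 7·R1.
R5 ← R5 + 19·R1.
R2 ← R2 / (-27).
R1 ← R1 − 9/4·R2.
R3 ← R3 + 101/4·R2.
R4 ← R4 + 135/4·R2.
R5 ← R5 − 179/4·R2.
R3 ← R3 / (511/108).
R1 ← R1 − 1/12·R3.
R2 ← R2 − 8/27·R3.
R4 ← R4 + 45/4·R3.
R5 ← R5 + 1621/108·R3.
R4 ← R4 / (-16207/511).
R1 ← R1 − 491/511·R4.
R2 ← R2 + 355/511·R4.
R3 ← R3 − 240/511·R4.
R5 ← R5 − 24099/511·R4.
R5 ← R5 / (-1131990/16207).
R1 ← R1 + 18869/16207·R5.
R2 ← R2 − 30883/32414·R5.
R3 ← R3 + 45136/16207·R5.
R4 ← R4 − 17228/16207·R5.
Reading off the reduced rows gives a = 2, b = 3, c = 3, d = -5, e = -6.

a = 2, b = 3, c = 3, d = -5, e = -6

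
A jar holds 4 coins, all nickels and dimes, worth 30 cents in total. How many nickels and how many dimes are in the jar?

nickels: 2, dimes: 2

Let n = nickels, d = dimes.
  n + d = 4
  5n + 10d = 30
From equation 1: n = 4 − d.
Substitute into equation 2 and solve: d = 2.
Then n = 2.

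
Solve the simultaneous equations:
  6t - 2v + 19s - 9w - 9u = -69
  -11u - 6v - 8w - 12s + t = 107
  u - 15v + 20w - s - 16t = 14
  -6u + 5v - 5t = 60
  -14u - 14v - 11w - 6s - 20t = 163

u = -5, v = 2, w = -1, s = -5, t = -4

Row-reduce the augmented matrix:
R1 ← R1 / (-9).
R2 ← R2 + 11·R1.
R3 ← R3 − 1·R1.
R4 ← R4 + 6·R1.
R5 ← R5 + 14·R1.
R2 ← R2 / (-32/9).
R1 ← R1 − 2/9·R2.
R3 ← R3 + 137/9·R2.
R4 ← R4 − 19/3·R2.
R5 ← R5 + 98/9·R2.
R3 ← R3 / (197/32).
R1 ← R1 − 19/16·R3.
R2 ← R2 + 27/32·R3.
R4 ← R4 − 363/32·R3.
R5 ← R5 + 99/16·R3.
R4 ← R4 / (-69997/197).
R1 ← R1 + 6622/197·R4.
R2 ← R2 − 6053/197·R4.
R3 ← R3 − 4861/197·R4.
R5 ← R5 − 44323/197·R4.
R5 ← R5 / (-1727873/69997).
R1 ← R1 − 44615/69997·R5.
R2 ← R2 + 16459/69997·R5.
R3 ← R3 + 70159/69997·R5.
R4 ← R4 − 8272/69997·R5.
Reading off the reduced rows gives u = -5, v = 2, w = -1, s = -5, t = -4.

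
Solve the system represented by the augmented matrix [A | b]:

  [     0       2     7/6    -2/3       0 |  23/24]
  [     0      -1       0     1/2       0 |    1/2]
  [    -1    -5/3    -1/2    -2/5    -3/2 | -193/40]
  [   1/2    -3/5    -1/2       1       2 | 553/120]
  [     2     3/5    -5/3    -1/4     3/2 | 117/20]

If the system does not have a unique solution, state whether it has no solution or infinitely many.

x_1 = 3, x_2 = -3/2, x_3 = 9/4, x_4 = -2, x_5 = 8/3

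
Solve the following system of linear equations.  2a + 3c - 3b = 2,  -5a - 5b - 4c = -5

infinitely many solutions

Row-reduce:
R1 ← R1 / (2).
R2 ← R2 + 5·R1.
R2 ← R2 / (-25/2).
R1 ← R1 + 3/2·R2.
Rank is 2 with 3 unknowns, leaving c free.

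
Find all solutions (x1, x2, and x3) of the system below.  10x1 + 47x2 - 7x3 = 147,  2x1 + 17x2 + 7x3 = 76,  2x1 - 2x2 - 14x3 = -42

no solution

Row-reduce:
R1 ← R1 / (10).
R2 ← R2 − 2·R1.
R3 ← R3 − 2·R1.
R2 ← R2 / (38/5).
R1 ← R1 − 47/10·R2.
R3 ← R3 + 57/5·R2.
Row 3 reduces to 0 = -3/2, a contradiction. The system is inconsistent.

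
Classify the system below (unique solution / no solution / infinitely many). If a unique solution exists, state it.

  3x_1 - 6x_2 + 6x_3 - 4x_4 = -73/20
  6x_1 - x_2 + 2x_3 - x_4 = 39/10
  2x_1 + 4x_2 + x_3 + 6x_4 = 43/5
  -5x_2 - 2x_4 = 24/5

Row-reduce the augmented matrix:
R1 ← R1 / (3).
R2 ← R2 − 6·R1.
R3 ← R3 − 2·R1.
R2 ← R2 / (11).
R1 ← R1 + 2·R2.
R3 ← R3 − 8·R2.
R4 ← R4 + 5·R2.
R3 ← R3 / (47/11).
R1 ← R1 − 2/11·R3.
R2 ← R2 + 10/11·R3.
R4 ← R4 + 50/11·R3.
R4 ← R4 / (703/141).
R1 ← R1 + 10/47·R4.
R2 ← R2 − 197/141·R4.
R3 ← R3 − 118/141·R4.
Reading off the reduced rows gives x_1 = 5/4, x_2 = -2, x_3 = -3/2, x_4 = 13/5.

x_1 = 5/4, x_2 = -2, x_3 = -3/2, x_4 = 13/5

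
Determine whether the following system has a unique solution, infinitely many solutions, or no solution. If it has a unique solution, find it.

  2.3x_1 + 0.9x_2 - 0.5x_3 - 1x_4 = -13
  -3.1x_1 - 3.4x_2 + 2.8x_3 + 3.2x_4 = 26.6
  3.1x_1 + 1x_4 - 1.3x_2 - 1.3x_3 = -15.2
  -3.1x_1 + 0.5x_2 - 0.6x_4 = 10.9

x_1 = -4, x_2 = 3, x_3 = 3, x_4 = 5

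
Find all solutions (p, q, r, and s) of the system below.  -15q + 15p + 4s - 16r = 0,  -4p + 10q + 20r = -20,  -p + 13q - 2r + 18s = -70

infinitely many solutions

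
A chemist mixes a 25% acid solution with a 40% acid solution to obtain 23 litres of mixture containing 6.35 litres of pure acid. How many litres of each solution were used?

litres of solution A: 19, litres of solution B: 4

Let a = litres of solution A, b = litres of solution B.
  a + b = 23
  (1/4)a + (2/5)b = 127/20
Row-reduce the augmented matrix:
R2 ← R2 − 1/4·R1.
R2 ← R2 / (3/20).
R1 ← R1 − 1·R2.
Reading off the reduced rows gives a = 19, b = 4.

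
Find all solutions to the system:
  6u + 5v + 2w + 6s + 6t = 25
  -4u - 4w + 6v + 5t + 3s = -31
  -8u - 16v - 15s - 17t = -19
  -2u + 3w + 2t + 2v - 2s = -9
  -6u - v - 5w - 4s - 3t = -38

Row-reduce:
R1 ← R1 / (6).
R2 ← R2 + 4·R1.
R3 ← R3 + 8·R1.
R4 ← R4 + 2·R1.
R5 ← R5 + 6·R1.
R2 ← R2 / (28/3).
R1 ← R1 − 5/6·R2.
R3 ← R3 + 28/3·R2.
R4 ← R4 − 11/3·R2.
R5 ← R5 − 4·R2.
Swap R3 and R4.
R3 ← R3 / (33/7).
R1 ← R1 − 4/7·R3.
R2 ← R2 + 2/7·R3.
R5 ← R5 + 13/7·R3.
Swap R4 and R5.
R4 ← R4 / (-25/12).
R1 ← R1 − 17/24·R4.
R2 ← R2 − 7/12·R4.
R3 ← R3 + 7/12·R4.
Rank is 4 with 5 unknowns, leaving t free.

infinitely many solutions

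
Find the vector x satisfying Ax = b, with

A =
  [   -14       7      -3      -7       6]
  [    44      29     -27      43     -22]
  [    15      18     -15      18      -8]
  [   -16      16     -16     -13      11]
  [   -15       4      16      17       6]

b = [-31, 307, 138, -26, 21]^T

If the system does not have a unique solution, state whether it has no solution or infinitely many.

Row-reduce:
R1 ← R1 / (-14).
R2 ← R2 − 44·R1.
R3 ← R3 − 15·R1.
R4 ← R4 + 16·R1.
R5 ← R5 + 15·R1.
R2 ← R2 / (51).
R1 ← R1 + 1/2·R2.
R3 ← R3 − 51/2·R2.
R4 ← R4 − 8·R2.
R5 ← R5 + 7/2·R2.
Swap R3 and R4.
R3 ← R3 / (-48/7).
R1 ← R1 + 1/7·R3.
R2 ← R2 + 5/7·R3.
R5 ← R5 − 117/7·R3.
Swap R4 and R5.
R4 ← R4 / (1557/272).
R1 ← R1 − 239/272·R4.
R2 ← R2 − 347/272·R4.
R3 ← R3 − 329/272·R4.
Rank is 4 with 5 unknowns, leaving x_5 free.

infinitely many solutions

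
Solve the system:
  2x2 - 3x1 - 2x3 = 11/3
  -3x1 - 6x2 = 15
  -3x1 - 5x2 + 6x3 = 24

x1 = -3, x2 = -1, x3 = 5/3

Row-reduce the augmented matrix:
R1 ← R1 / (-3).
R2 ← R2 + 3·R1.
R3 ← R3 + 3·R1.
R2 ← R2 / (-8).
R1 ← R1 + 2/3·R2.
R3 ← R3 + 7·R2.
R3 ← R3 / (25/4).
R1 ← R1 − 1/2·R3.
R2 ← R2 + 1/4·R3.
Reading off the reduced rows gives x1 = -3, x2 = -1, x3 = 5/3.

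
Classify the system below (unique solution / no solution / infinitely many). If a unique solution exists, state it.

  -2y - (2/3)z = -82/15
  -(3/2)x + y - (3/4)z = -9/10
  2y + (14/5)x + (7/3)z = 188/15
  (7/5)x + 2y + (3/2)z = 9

Row-reduce the augmented matrix:
Swap R1 and R2.
R1 ← R1 / (-3/2).
R3 ← R3 − 14/5·R1.
R4 ← R4 − 7/5·R1.
R2 ← R2 / (-2).
R1 ← R1 + 2/3·R2.
R3 ← R3 − 58/15·R2.
R4 ← R4 − 44/15·R2.
R3 ← R3 / (-16/45).
R1 ← R1 − 13/18·R3.
R2 ← R2 − 1/3·R3.
R4 ← R4 + 8/45·R3.
R4 reduces to 0 = 0, so the extra equation is consistent.
Reading off the reduced rows gives x = 3, y = 3, z = -4/5.

x = 3, y = 3, z = -4/5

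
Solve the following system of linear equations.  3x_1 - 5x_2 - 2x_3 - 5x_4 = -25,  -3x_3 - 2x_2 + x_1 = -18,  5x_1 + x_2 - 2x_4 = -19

Row-reduce:
R1 ← R1 / (3).
R2 ← R2 − 1·R1.
R3 ← R3 − 5·R1.
R2 ← R2 / (-1/3).
R1 ← R1 + 5/3·R2.
R3 ← R3 − 28/3·R2.
R3 ← R3 / (-62).
R1 ← R1 − 11·R3.
R2 ← R2 − 7·R3.
Rank is 3 with 4 unknowns, leaving x_4 free.

infinitely many solutions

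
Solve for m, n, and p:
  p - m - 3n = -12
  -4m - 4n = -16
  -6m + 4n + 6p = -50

m = 3, n = 1, p = -6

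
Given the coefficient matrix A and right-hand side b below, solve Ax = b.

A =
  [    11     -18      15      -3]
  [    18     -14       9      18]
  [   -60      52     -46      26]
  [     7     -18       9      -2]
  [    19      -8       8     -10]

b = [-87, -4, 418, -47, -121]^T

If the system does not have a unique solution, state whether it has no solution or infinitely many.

no solution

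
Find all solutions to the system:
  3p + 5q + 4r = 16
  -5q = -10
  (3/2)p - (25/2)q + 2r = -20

no solution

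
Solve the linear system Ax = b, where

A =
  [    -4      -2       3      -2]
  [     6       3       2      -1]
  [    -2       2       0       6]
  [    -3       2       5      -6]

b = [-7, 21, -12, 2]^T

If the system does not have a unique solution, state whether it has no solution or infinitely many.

x_1 = 3, x_2 = 0, x_3 = 1, x_4 = -1

Row-reduce the augmented matrix:
R1 ← R1 / (-4).
R2 ← R2 − 6·R1.
R3 ← R3 + 2·R1.
R4 ← R4 + 3·R1.
Swap R2 and R3.
R2 ← R2 / (3).
R1 ← R1 − 1/2·R2.
R4 ← R4 − 7/2·R2.
R3 ← R3 / (13/2).
R1 ← R1 + 1/2·R3.
R2 ← R2 + 1/2·R3.
R4 ← R4 − 9/2·R3.
R4 ← R4 / (-386/39).
R1 ← R1 + 38/39·R4.
R2 ← R2 − 79/39·R4.
R3 ← R3 + 8/13·R4.
Reading off the reduced rows gives x_1 = 3, x_2 = 0, x_3 = 1, x_4 = -1.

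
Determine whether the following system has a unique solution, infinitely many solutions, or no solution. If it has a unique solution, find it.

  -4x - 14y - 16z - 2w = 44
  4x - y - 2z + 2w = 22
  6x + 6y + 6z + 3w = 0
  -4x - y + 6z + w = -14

infinitely many solutions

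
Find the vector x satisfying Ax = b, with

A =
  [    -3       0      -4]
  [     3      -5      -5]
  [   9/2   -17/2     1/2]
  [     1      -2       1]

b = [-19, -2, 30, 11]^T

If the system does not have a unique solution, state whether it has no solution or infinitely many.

no solution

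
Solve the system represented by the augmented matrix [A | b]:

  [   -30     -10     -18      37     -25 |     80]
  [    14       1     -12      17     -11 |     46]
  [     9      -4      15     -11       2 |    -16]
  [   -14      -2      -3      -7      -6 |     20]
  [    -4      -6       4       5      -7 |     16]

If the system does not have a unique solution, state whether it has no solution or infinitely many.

infinitely many solutions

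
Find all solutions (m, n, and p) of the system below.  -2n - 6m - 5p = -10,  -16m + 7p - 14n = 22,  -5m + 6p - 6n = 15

Row-reduce:
R1 ← R1 / (-6).
R2 ← R2 + 16·R1.
R3 ← R3 + 5·R1.
R2 ← R2 / (-26/3).
R1 ← R1 − 1/3·R2.
R3 ← R3 + 13/3·R2.
Row 3 reduces to 0 = -1, a contradiction. The system is inconsistent.

no solution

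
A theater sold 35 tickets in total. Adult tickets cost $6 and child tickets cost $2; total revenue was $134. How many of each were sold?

adult tickets: 16, child tickets: 19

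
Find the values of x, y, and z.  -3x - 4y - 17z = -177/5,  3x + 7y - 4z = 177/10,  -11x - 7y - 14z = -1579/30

x = 5/3, y = 5/2, z = 6/5

Row-reduce the augmented matrix:
R1 ← R1 / (-3).
R2 ← R2 − 3·R1.
R3 ← R3 + 11·R1.
R2 ← R2 / (3).
R1 ← R1 − 4/3·R2.
R3 ← R3 − 23/3·R2.
R3 ← R3 / (102).
R1 ← R1 − 15·R3.
R2 ← R2 + 7·R3.
Reading off the reduced rows gives x = 5/3, y = 5/2, z = 6/5.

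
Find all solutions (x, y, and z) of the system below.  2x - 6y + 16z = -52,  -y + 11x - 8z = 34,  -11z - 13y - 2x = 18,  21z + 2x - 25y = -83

no solution

Row-reduce:
R1 ← R1 / (2).
R2 ← R2 − 11·R1.
R3 ← R3 + 2·R1.
R4 ← R4 − 2·R1.
R2 ← R2 / (32).
R1 ← R1 + 3·R2.
R3 ← R3 + 19·R2.
R4 ← R4 + 19·R2.
R3 ← R3 / (-52).
R1 ← R1 + 1·R3.
R2 ← R2 + 3·R3.
R4 ← R4 + 52·R3.
Row 4 reduces to 0 = 3, a contradiction. The system is inconsistent.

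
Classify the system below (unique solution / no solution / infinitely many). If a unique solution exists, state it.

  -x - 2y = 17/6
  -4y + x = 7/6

From equation 1: x = -17/6 − 2·y.
Substitute into equation 2 and solve: y = -2/3.
Then x = -3/2.

x = -3/2, y = -2/3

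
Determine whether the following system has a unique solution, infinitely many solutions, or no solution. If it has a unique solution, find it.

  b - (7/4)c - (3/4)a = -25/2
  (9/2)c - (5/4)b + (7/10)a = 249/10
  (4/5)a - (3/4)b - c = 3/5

no solution

Row-reduce:
R1 ← R1 / (-3/4).
R2 ← R2 − 7/10·R1.
R3 ← R3 − 4/5·R1.
R2 ← R2 / (-19/60).
R1 ← R1 + 4/3·R2.
R3 ← R3 − 19/60·R2.
Row 3 reduces to 0 = 1/2, a contradiction. The system is inconsistent.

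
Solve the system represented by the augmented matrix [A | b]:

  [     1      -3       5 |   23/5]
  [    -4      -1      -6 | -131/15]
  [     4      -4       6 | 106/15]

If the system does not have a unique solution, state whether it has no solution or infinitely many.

x_1 = 3/5, x_2 = 1/3, x_3 = 1

Row-reduce the augmented matrix:
R2 ← R2 + 4·R1.
R3 ← R3 − 4·R1.
R2 ← R2 / (-13).
R1 ← R1 + 3·R2.
R3 ← R3 − 8·R2.
R3 ← R3 / (-70/13).
R1 ← R1 − 23/13·R3.
R2 ← R2 + 14/13·R3.
Reading off the reduced rows gives x_1 = 3/5, x_2 = 1/3, x_3 = 1.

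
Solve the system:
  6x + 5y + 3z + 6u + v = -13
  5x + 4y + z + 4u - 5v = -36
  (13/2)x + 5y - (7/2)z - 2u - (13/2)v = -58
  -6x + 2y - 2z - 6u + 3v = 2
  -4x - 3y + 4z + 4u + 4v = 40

infinitely many solutions

Row-reduce:
R1 ← R1 / (6).
R2 ← R2 − 5·R1.
R3 ← R3 − 13/2·R1.
R4 ← R4 + 6·R1.
R5 ← R5 + 4·R1.
R2 ← R2 / (-1/6).
R1 ← R1 − 5/6·R2.
R3 ← R3 + 5/12·R2.
R4 ← R4 − 7·R2.
R5 ← R5 − 1/3·R2.
R3 ← R3 / (-3).
R1 ← R1 + 7·R3.
R2 ← R2 − 9·R3.
R4 ← R4 + 62·R3.
R5 ← R5 − 3·R3.
R4 ← R4 / (82).
R1 ← R1 − 10·R4.
R2 ← R2 + 12·R4.
R3 ← R3 − 2·R4.
Rank is 4 with 5 unknowns, leaving v free.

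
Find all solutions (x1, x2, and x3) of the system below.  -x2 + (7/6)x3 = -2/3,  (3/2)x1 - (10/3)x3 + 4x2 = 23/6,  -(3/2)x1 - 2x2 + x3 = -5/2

Row-reduce:
Swap R1 and R2.
R1 ← R1 / (3/2).
R3 ← R3 + 3/2·R1.
R2 ← R2 / (-1).
R1 ← R1 − 8/3·R2.
R3 ← R3 − 2·R2.
Rank is 2 with 3 unknowns, leaving x3 free.

infinitely many solutions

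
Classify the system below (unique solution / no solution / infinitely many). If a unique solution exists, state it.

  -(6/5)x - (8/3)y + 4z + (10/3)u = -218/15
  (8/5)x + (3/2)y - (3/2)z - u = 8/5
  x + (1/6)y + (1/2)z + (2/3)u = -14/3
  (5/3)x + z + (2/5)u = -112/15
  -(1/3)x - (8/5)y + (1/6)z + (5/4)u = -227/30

Row-reduce:
R1 ← R1 / (-6/5).
R2 ← R2 − 8/5·R1.
R3 ← R3 − 1·R1.
R4 ← R4 − 5/3·R1.
R5 ← R5 + 1/3·R1.
R2 ← R2 / (-37/18).
R1 ← R1 − 20/9·R2.
R3 ← R3 + 37/18·R2.
R4 ← R4 + 100/27·R2.
R5 ← R5 + 116/135·R2.
Swap R3 and R4.
R3 ← R3 / (-13/37).
R1 ← R1 − 30/37·R3.
R2 ← R2 + 69/37·R3.
R5 ← R5 + 2827/1110·R3.
Swap R4 and R5.
R4 ← R4 / (86731/11700).
R1 ← R1 + 23/13·R4.
R2 ← R2 − 297/65·R4.
R3 ← R3 − 653/195·R4.
Row 5 reduces to 0 = 1, a contradiction. The system is inconsistent.

no solution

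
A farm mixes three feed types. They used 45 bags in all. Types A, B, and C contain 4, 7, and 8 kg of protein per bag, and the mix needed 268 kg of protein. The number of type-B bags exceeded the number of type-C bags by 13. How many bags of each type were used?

Let a = type-A bags, b = type-B bags, c = type-C bags.
  a + b + c = 45
  4a + 7b + 8c = 268
  b - c = 13
Row-reduce the augmented matrix:
R2 ← R2 − 4·R1.
R2 ← R2 / (3).
R1 ← R1 − 1·R2.
R3 ← R3 − 1·R2.
R3 ← R3 / (-7/3).
R1 ← R1 + 1/3·R3.
R2 ← R2 − 4/3·R3.
Reading off the reduced rows gives a = 18, b = 20, c = 7.

type-A bags: 18, type-B bags: 20, type-C bags: 7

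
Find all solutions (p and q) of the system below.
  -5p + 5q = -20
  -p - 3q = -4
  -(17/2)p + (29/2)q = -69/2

no solution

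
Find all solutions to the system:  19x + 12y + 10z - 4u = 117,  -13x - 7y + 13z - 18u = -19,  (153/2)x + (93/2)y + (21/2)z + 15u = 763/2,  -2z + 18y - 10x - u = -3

Row-reduce:
R1 ← R1 / (19).
R2 ← R2 + 13·R1.
R3 ← R3 − 153/2·R1.
R4 ← R4 + 10·R1.
R2 ← R2 / (23/19).
R1 ← R1 − 12/19·R2.
R3 ← R3 + 69/38·R2.
R4 ← R4 − 462/19·R2.
Swap R3 and R4.
R3 ← R3 / (-9092/23).
R1 ← R1 + 226/23·R3.
R2 ← R2 − 377/23·R3.
Row 4 reduces to 0 = 2, a contradiction. The system is inconsistent.

no solution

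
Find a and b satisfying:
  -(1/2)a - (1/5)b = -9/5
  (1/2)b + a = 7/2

a = 4, b = -1

Row-reduce the augmented matrix:
R1 ← R1 / (-1/2).
R2 ← R2 − 1·R1.
R2 ← R2 / (1/10).
R1 ← R1 − 2/5·R2.
Reading off the reduced rows gives a = 4, b = -1.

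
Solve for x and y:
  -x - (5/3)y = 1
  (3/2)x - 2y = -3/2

From equation 1: x = -1 − 5/3·y.
Substitute into equation 2 and solve: y = 0.
Then x = -1.

x = -1, y = 0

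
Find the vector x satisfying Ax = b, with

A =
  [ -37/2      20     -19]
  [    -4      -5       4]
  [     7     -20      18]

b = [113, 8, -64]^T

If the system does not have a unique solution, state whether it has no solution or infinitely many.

Row-reduce:
R1 ← R1 / (-37/2).
R2 ← R2 + 4·R1.
R3 ← R3 − 7·R1.
R2 ← R2 / (-345/37).
R1 ← R1 + 40/37·R2.
R3 ← R3 + 460/37·R2.
Row 3 reduces to 0 = 2/3, a contradiction. The system is inconsistent.

no solution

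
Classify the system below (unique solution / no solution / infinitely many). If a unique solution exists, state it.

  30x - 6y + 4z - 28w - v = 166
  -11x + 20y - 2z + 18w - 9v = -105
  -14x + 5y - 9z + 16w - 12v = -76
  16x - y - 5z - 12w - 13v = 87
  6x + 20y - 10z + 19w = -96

no solution

Row-reduce:
R1 ← R1 / (30).
R2 ← R2 + 11·R1.
R3 ← R3 + 14·R1.
R4 ← R4 − 16·R1.
R5 ← R5 − 6·R1.
R2 ← R2 / (89/5).
R1 ← R1 + 1/5·R2.
R3 ← R3 − 11/5·R2.
R4 ← R4 − 11/5·R2.
R5 ← R5 − 106/5·R2.
R3 ← R3 / (-629/89).
R1 ← R1 − 34/267·R3.
R2 ← R2 + 8/267·R3.
R4 ← R4 + 629/89·R3.
R5 ← R5 + 2714/267·R3.
Swap R4 and R5.
R4 ← R4 / (7891/629).
R1 ← R1 + 30/37·R4.
R2 ← R2 − 268/629·R4.
R3 ← R3 + 176/629·R4.
Row 5 reduces to 0 = -3, a contradiction. The system is inconsistent.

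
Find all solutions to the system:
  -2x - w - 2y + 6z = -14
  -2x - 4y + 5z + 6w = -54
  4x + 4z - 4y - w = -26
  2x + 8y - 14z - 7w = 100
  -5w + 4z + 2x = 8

x = -3, y = 1, z = -4, w = -6

Row-reduce the augmented matrix:
R1 ← R1 / (-2).
R2 ← R2 + 2·R1.
R3 ← R3 − 4·R1.
R4 ← R4 − 2·R1.
R5 ← R5 − 2·R1.
R2 ← R2 / (-2).
R1 ← R1 − 1·R2.
R3 ← R3 + 8·R2.
R4 ← R4 − 6·R2.
R5 ← R5 + 2·R2.
R3 ← R3 / (20).
R1 ← R1 + 7/2·R3.
R2 ← R2 − 1/2·R3.
R4 ← R4 + 11·R3.
R5 ← R5 − 11·R3.
R4 ← R4 / (-81/20).
R1 ← R1 + 57/40·R4.
R2 ← R2 + 109/40·R4.
R3 ← R3 + 31/20·R4.
R5 ← R5 − 81/20·R4.
R5 reduces to 0 = 0, so the extra equation is consistent.
Reading off the reduced rows gives x = -3, y = 1, z = -4, w = -6.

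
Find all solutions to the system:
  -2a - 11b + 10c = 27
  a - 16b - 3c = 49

infinitely many solutions

Row-reduce:
R1 ← R1 / (-2).
R2 ← R2 − 1·R1.
R2 ← R2 / (-43/2).
R1 ← R1 − 11/2·R2.
Rank is 2 with 3 unknowns, leaving c free.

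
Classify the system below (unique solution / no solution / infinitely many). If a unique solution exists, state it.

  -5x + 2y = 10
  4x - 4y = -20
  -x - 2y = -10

x = 0, y = 5

Row-reduce the augmented matrix:
R1 ← R1 / (-5).
R2 ← R2 − 4·R1.
R3 ← R3 + 1·R1.
R2 ← R2 / (-12/5).
R1 ← R1 + 2/5·R2.
R3 ← R3 + 12/5·R2.
R3 reduces to 0 = 0, so the extra equation is consistent.
Reading off the reduced rows gives x = 0, y = 5.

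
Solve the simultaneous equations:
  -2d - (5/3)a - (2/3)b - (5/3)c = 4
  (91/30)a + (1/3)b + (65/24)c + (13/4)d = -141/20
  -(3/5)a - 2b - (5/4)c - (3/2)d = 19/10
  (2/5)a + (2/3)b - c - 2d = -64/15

Row-reduce:
R1 ← R1 / (-5/3).
R2 ← R2 − 91/30·R1.
R3 ← R3 + 3/5·R1.
R4 ← R4 − 2/5·R1.
R2 ← R2 / (-22/25).
R1 ← R1 − 2/5·R2.
R3 ← R3 + 44/25·R2.
R4 ← R4 − 38/75·R2.
Swap R3 and R4.
R3 ← R3 / (-419/264).
R1 ← R1 − 75/88·R3.
R2 ← R2 − 65/176·R3.
Rank is 3 with 4 unknowns, leaving d free.

infinitely many solutions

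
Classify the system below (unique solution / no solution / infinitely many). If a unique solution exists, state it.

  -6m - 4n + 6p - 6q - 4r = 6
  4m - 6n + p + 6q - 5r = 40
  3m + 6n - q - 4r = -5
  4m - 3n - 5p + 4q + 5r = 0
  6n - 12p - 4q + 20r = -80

Row-reduce:
R1 ← R1 / (-6).
R2 ← R2 − 4·R1.
R3 ← R3 − 3·R1.
R4 ← R4 − 4·R1.
R2 ← R2 / (-26/3).
R1 ← R1 − 2/3·R2.
R3 ← R3 − 4·R2.
R4 ← R4 + 17/3·R2.
R5 ← R5 − 6·R2.
R3 ← R3 / (69/13).
R1 ← R1 + 8/13·R3.
R2 ← R2 + 15/26·R3.
R4 ← R4 + 111/26·R3.
R5 ← R5 + 111/13·R3.
R4 ← R4 / (-87/23).
R1 ← R1 − 55/69·R4.
R2 ← R2 + 13/23·R4.
R3 ← R3 + 40/69·R4.
R5 ← R5 + 174/23·R4.
Rank is 4 with 5 unknowns, leaving r free.

infinitely many solutions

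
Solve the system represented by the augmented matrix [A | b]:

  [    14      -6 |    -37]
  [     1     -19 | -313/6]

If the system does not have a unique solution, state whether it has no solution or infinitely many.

From equation 2: x_1 = -313/6 + 19·x_2.
Substitute into equation 1 and solve: x_2 = 8/3.
Then x_1 = -3/2.

x_1 = -3/2, x_2 = 8/3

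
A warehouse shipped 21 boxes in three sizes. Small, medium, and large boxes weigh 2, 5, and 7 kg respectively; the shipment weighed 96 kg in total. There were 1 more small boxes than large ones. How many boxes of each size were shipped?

small boxes: 7, medium boxes: 8, large boxes: 6

Let s = small boxes, m = medium boxes, l = large boxes.
  s + m + l = 21
  2s + 5m + 7l = 96
  s - l = 1
Row-reduce the augmented matrix:
R2 ← R2 − 2·R1.
R3 ← R3 − 1·R1.
R2 ← R2 / (3).
R1 ← R1 − 1·R2.
R3 ← R3 + 1·R2.
R3 ← R3 / (-1/3).
R1 ← R1 + 2/3·R3.
R2 ← R2 − 5/3·R3.
Reading off the reduced rows gives s = 7, m = 8, l = 6.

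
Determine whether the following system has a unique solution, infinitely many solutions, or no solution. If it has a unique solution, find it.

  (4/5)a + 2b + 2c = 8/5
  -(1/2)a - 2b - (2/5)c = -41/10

Row-reduce:
R1 ← R1 / (4/5).
R2 ← R2 + 1/2·R1.
R2 ← R2 / (-3/4).
R1 ← R1 − 5/2·R2.
Rank is 2 with 3 unknowns, leaving c free.

infinitely many solutions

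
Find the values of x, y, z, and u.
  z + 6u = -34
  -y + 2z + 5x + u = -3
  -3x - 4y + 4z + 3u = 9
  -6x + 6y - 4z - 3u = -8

x = -1, y = -4, z = 2, u = -6

Row-reduce the augmented matrix:
Swap R1 and R2.
R1 ← R1 / (5).
R3 ← R3 + 3·R1.
R4 ← R4 + 6·R1.
Swap R2 and R3.
R2 ← R2 / (-23/5).
R1 ← R1 + 1/5·R2.
R4 ← R4 − 24/5·R2.
R1 ← R1 − 4/23·R3.
R2 ← R2 + 26/23·R3.
R4 ← R4 − 88/23·R3.
R4 ← R4 / (-21).
R1 ← R1 + 1·R4.
R2 ← R2 − 6·R4.
R3 ← R3 − 6·R4.
Reading off the reduced rows gives x = -1, y = -4, z = 2, u = -6.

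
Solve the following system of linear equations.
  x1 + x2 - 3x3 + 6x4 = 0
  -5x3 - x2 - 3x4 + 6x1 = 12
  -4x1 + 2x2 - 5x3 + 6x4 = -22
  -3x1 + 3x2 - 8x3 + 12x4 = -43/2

Row-reduce:
R2 ← R2 − 6·R1.
R3 ← R3 + 4·R1.
R4 ← R4 + 3·R1.
R2 ← R2 / (-7).
R1 ← R1 − 1·R2.
R3 ← R3 − 6·R2.
R4 ← R4 − 6·R2.
R3 ← R3 / (-41/7).
R1 ← R1 + 8/7·R3.
R2 ← R2 + 13/7·R3.
R4 ← R4 + 41/7·R3.
Row 4 reduces to 0 = 1/2, a contradiction. The system is inconsistent.

no solution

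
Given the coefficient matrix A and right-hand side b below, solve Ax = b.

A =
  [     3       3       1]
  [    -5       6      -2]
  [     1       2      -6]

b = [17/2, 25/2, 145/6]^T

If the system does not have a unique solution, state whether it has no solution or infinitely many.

Row-reduce the augmented matrix:
R1 ← R1 / (3).
R2 ← R2 + 5·R1.
R3 ← R3 − 1·R1.
R2 ← R2 / (11).
R1 ← R1 − 1·R2.
R3 ← R3 − 1·R2.
R3 ← R3 / (-208/33).
R1 ← R1 − 4/11·R3.
R2 ← R2 + 1/33·R3.
Reading off the reduced rows gives x_1 = 3/2, x_2 = 7/3, x_3 = -3.

x_1 = 3/2, x_2 = 7/3, x_3 = -3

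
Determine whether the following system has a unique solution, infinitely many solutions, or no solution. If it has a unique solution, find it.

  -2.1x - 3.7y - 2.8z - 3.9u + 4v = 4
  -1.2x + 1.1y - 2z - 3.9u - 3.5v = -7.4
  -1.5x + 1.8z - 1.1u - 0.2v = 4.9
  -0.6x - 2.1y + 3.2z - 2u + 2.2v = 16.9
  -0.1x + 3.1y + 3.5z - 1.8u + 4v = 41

Row-reduce the augmented matrix:
R1 ← R1 / (-21/10).
R2 ← R2 + 6/5·R1.
R3 ← R3 + 3/2·R1.
R4 ← R4 + 3/5·R1.
R5 ← R5 + 1/10·R1.
R2 ← R2 / (45/14).
R1 ← R1 − 37/21·R2.
R3 ← R3 − 37/14·R2.
R4 ← R4 + 73/70·R2.
R5 ← R5 − 344/105·R2.
R3 ← R3 / (929/225).
R1 ← R1 − 1048/675·R3.
R2 ← R2 + 28/225·R3.
R4 ← R4 − 4354/1125·R3.
R5 ← R5 − 27277/6750·R3.
R4 ← R4 / (-199563/46450).
R1 ← R1 − 22612/13935·R4.
R2 ← R2 + 1987/4645·R4.
R3 ← R3 − 1377/1858·R4.
R5 ← R5 + 809779/278700·R4.
R5 ← R5 / (19307863/1995630).
R1 ← R1 + 56705/199563·R5.
R2 ← R2 + 100344/66521·R5.
R3 ← R3 + 18/3913·R5.
R4 ← R4 − 37369/66521·R5.
Reading off the reduced rows gives x = 2, y = 3, z = 3, u = -3, v = 4.

x = 2, y = 3, z = 3, u = -3, v = 4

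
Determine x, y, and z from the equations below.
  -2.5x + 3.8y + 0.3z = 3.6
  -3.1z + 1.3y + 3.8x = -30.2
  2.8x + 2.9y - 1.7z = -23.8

x = -4, y = -2, z = 4

Row-reduce the augmented matrix:
R1 ← R1 / (-5/2).
R2 ← R2 − 19/5·R1.
R3 ← R3 − 14/5·R1.
R2 ← R2 / (1769/250).
R1 ← R1 + 38/25·R2.
R3 ← R3 − 1789/250·R2.
R3 ← R3 / (11586/8845).
R1 ← R1 + 1217/1769·R3.
R2 ← R2 + 661/1769·R3.
Reading off the reduced rows gives x = -4, y = -2, z = 4.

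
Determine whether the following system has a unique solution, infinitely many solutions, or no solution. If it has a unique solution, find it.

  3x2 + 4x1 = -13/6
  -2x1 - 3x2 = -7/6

Row-reduce the augmented matrix:
R1 ← R1 / (4).
R2 ← R2 + 2·R1.
R2 ← R2 / (-3/2).
R1 ← R1 − 3/4·R2.
Reading off the reduced rows gives x1 = -5/3, x2 = 3/2.

x1 = -5/3, x2 = 3/2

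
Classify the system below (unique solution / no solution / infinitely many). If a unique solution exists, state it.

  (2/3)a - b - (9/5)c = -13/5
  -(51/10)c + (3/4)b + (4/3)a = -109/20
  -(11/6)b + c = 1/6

Row-reduce:
R1 ← R1 / (2/3).
R2 ← R2 − 4/3·R1.
R2 ← R2 / (11/4).
R1 ← R1 + 3/2·R2.
R3 ← R3 + 11/6·R2.
Rank is 2 with 3 unknowns, leaving c free.

infinitely many solutions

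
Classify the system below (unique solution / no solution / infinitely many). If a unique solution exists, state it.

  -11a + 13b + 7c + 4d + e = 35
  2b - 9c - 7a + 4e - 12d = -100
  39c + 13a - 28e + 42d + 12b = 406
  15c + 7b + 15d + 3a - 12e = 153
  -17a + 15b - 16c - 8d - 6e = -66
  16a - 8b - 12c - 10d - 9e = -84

a = -3, b = -3, c = 3, d = 6, e = -4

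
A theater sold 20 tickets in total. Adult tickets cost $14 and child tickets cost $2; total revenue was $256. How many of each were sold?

adult tickets: 18, child tickets: 2

Let a = adult tickets, c = child tickets.
  a + c = 20
  14a + 2c = 256
Row-reduce the augmented matrix:
R2 ← R2 − 14·R1.
R2 ← R2 / (-12).
R1 ← R1 − 1·R2.
Reading off the reduced rows gives a = 18, c = 2.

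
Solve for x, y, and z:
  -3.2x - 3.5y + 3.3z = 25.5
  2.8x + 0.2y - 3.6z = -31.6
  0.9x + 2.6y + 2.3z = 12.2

x = -5, y = 2, z = 5

Row-reduce the augmented matrix:
R1 ← R1 / (-16/5).
R2 ← R2 − 14/5·R1.
R3 ← R3 − 9/10·R1.
R2 ← R2 / (-229/80).
R1 ← R1 − 35/32·R2.
R3 ← R3 − 517/320·R2.
R3 ← R3 / (12943/4580).
R1 ← R1 + 597/458·R3.
R2 ← R2 − 57/229·R3.
Reading off the reduced rows gives x = -5, y = 2, z = 5.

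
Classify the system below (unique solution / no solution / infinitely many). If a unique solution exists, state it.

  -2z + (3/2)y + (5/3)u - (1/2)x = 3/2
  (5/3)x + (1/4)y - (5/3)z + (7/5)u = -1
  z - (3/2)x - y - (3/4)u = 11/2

Row-reduce:
R1 ← R1 / (-1/2).
R2 ← R2 − 5/3·R1.
R3 ← R3 + 3/2·R1.
R2 ← R2 / (21/4).
R1 ← R1 + 3·R2.
R3 ← R3 + 11/2·R2.
R3 ← R3 / (-109/63).
R1 ← R1 + 16/21·R3.
R2 ← R2 + 100/63·R3.
Rank is 3 with 4 unknowns, leaving u free.

infinitely many solutions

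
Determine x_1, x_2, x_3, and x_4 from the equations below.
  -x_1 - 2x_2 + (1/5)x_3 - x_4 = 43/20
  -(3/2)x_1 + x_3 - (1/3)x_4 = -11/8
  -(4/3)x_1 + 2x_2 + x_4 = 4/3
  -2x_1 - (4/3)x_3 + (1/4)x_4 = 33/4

x_1 = -7/4, x_2 = -2, x_3 = -3, x_4 = 3

Row-reduce the augmented matrix:
R1 ← R1 / (-1).
R2 ← R2 + 3/2·R1.
R3 ← R3 + 4/3·R1.
R4 ← R4 + 2·R1.
R2 ← R2 / (3).
R1 ← R1 − 2·R2.
R3 ← R3 − 14/3·R2.
R4 ← R4 − 4·R2.
R3 ← R3 / (-61/45).
R1 ← R1 + 2/3·R3.
R2 ← R2 − 7/30·R3.
R4 ← R4 + 8/3·R3.
R4 ← R4 / (-715/2196).
R1 ← R1 + 2/61·R4.
R2 ← R2 − 175/366·R4.
R3 ← R3 + 70/183·R4.
Reading off the reduced rows gives x_1 = -7/4, x_2 = -2, x_3 = -3, x_4 = 3.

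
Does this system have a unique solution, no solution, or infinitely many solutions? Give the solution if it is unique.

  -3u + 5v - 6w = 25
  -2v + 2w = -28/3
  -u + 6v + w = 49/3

u = 0, v = 3, w = -5/3

Row-reduce the augmented matrix:
R1 ← R1 / (-3).
R3 ← R3 + 1·R1.
R2 ← R2 / (-2).
R1 ← R1 + 5/3·R2.
R3 ← R3 − 13/3·R2.
R3 ← R3 / (22/3).
R1 ← R1 − 1/3·R3.
R2 ← R2 + 1·R3.
Reading off the reduced rows gives u = 0, v = 3, w = -5/3.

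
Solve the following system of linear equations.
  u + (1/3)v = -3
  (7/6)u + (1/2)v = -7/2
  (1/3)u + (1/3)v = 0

Row-reduce:
R2 ← R2 − 7/6·R1.
R3 ← R3 − 1/3·R1.
R2 ← R2 / (1/9).
R1 ← R1 − 1/3·R2.
R3 ← R3 − 2/9·R2.
Row 3 reduces to 0 = 1, a contradiction. The system is inconsistent.

no solution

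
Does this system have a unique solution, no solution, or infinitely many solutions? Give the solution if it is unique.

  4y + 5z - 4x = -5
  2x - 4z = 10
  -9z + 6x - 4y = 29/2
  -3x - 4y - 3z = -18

Row-reduce:
R1 ← R1 / (-4).
R2 ← R2 − 2·R1.
R3 ← R3 − 6·R1.
R4 ← R4 + 3·R1.
R2 ← R2 / (2).
R1 ← R1 + 1·R2.
R3 ← R3 − 2·R2.
R4 ← R4 + 7·R2.
Swap R3 and R4.
R3 ← R3 / (-12).
R1 ← R1 + 2·R3.
R2 ← R2 + 3/4·R3.
Row 4 reduces to 0 = -1/2, a contradiction. The system is inconsistent.

no solution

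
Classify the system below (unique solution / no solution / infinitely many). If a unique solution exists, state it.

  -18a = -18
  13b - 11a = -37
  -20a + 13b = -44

no solution

Row-reduce:
R1 ← R1 / (-18).
R2 ← R2 + 11·R1.
R3 ← R3 + 20·R1.
R2 ← R2 / (13).
R3 ← R3 − 13·R2.
Row 3 reduces to 0 = 2, a contradiction. The system is inconsistent.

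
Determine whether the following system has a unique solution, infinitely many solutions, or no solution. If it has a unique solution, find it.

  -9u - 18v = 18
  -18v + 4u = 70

u = 4, v = -3

Row-reduce the augmented matrix:
R1 ← R1 / (-9).
R2 ← R2 − 4·R1.
R2 ← R2 / (-26).
R1 ← R1 − 2·R2.
Reading off the reduced rows gives u = 4, v = -3.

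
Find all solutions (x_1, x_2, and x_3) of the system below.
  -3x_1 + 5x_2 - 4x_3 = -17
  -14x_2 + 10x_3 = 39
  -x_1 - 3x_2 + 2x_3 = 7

no solution

Row-reduce:
R1 ← R1 / (-3).
R3 ← R3 + 1·R1.
R2 ← R2 / (-14).
R1 ← R1 + 5/3·R2.
R3 ← R3 + 14/3·R2.
Row 3 reduces to 0 = -1/3, a contradiction. The system is inconsistent.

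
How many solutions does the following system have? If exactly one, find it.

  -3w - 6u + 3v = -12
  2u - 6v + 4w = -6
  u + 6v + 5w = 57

u = 2, v = 5, w = 5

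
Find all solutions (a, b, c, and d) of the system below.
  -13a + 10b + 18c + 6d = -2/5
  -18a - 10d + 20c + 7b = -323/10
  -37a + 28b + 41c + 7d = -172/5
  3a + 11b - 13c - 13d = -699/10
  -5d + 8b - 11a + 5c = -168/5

a = 3/5, b = -5/2, c = 1, d = 12/5

Row-reduce the augmented matrix:
R1 ← R1 / (-13).
R2 ← R2 + 18·R1.
R3 ← R3 + 37·R1.
R4 ← R4 − 3·R1.
R5 ← R5 + 11·R1.
R2 ← R2 / (-89/13).
R1 ← R1 + 10/13·R2.
R3 ← R3 + 6/13·R2.
R4 ← R4 − 173/13·R2.
R5 ← R5 + 6/13·R2.
R3 ← R3 / (-881/89).
R1 ← R1 + 74/89·R3.
R2 ← R2 − 64/89·R3.
R4 ← R4 + 1639/89·R3.
R5 ← R5 + 881/89·R3.
R4 ← R4 / (-27092/881).
R1 ← R1 − 2060/881·R4.
R2 ← R2 − 1790/881·R4.
R3 ← R3 − 787/881·R4.
R5 reduces to 0 = 0, so the extra equation is consistent.
Reading off the reduced rows gives a = 3/5, b = -5/2, c = 1, d = 12/5.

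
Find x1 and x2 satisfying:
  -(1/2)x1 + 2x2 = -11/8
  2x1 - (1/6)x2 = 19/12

x1 = 3/4, x2 = -1/2

Row-reduce the augmented matrix:
R1 ← R1 / (-1/2).
R2 ← R2 − 2·R1.
R2 ← R2 / (47/6).
R1 ← R1 + 4·R2.
Reading off the reduced rows gives x1 = 3/4, x2 = -1/2.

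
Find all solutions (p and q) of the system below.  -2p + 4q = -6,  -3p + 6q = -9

infinitely many solutions

Row-reduce:
R1 ← R1 / (-2).
R2 ← R2 + 3·R1.
Rank is 1 with 2 unknowns, leaving q free.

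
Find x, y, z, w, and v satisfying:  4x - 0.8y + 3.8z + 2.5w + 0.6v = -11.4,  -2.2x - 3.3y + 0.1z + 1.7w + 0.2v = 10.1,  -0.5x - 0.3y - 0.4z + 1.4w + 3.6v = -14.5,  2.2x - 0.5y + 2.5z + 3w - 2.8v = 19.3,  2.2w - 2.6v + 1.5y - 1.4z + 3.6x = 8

Row-reduce the augmented matrix:
R1 ← R1 / (4).
R2 ← R2 + 11/5·R1.
R3 ← R3 + 1/2·R1.
R4 ← R4 − 11/5·R1.
R5 ← R5 − 18/5·R1.
R2 ← R2 / (-187/50).
R1 ← R1 + 1/5·R2.
R3 ← R3 + 2/5·R2.
R4 ← R4 + 3/50·R2.
R5 ← R5 − 111/50·R2.
R3 ← R3 / (-1191/7480).
R1 ← R1 − 623/748·R3.
R2 ← R2 + 219/374·R3.
R4 ← R4 − 701/1870·R3.
R5 ← R5 + 2633/748·R3.
R4 ← R4 / (57563/11910).
R1 ← R1 − 18337/2382·R4.
R2 ← R2 + 4693/794·R4.
R3 ← R3 + 20699/2382·R4.
R5 ← R5 + 686329/23820·R4.
R5 ← R5 / (-14604594/287815).
R1 ← R1 − 54838/5233·R5.
R2 ← R2 + 395390/57563·R5.
R3 ← R3 + 751274/57563·R5.
R4 ← R4 − 64078/57563·R5.
Reading off the reduced rows gives x = -5, y = 2, z = 1, w = 4, v = -6.

x = -5, y = 2, z = 1, w = 4, v = -6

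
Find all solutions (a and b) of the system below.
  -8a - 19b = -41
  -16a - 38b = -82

infinitely many solutions

Row-reduce:
R1 ← R1 / (-8).
R2 ← R2 + 16·R1.
Rank is 1 with 2 unknowns, leaving b free.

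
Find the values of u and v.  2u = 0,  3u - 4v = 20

u = 0, v = -5

Row-reduce the augmented matrix:
R1 ← R1 / (2).
R2 ← R2 − 3·R1.
R2 ← R2 / (-4).
Reading off the reduced rows gives u = 0, v = -5.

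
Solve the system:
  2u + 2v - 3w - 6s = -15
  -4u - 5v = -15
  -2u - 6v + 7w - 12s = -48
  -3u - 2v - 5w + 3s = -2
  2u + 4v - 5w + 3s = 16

no solution

Row-reduce:
R1 ← R1 / (2).
R2 ← R2 + 4·R1.
R3 ← R3 + 2·R1.
R4 ← R4 + 3·R1.
R5 ← R5 − 2·R1.
R2 ← R2 / (-1).
R1 ← R1 − 1·R2.
R3 ← R3 + 4·R2.
R4 ← R4 − 1·R2.
R5 ← R5 − 2·R2.
R3 ← R3 / (28).
R1 ← R1 + 15/2·R3.
R2 ← R2 − 6·R3.
R4 ← R4 + 31/2·R3.
R5 ← R5 + 14·R3.
R4 ← R4 / (-39/28).
R1 ← R1 + 195/28·R4.
R2 ← R2 − 39/7·R4.
R3 ← R3 − 15/14·R4.
Row 5 reduces to 0 = -1/2, a contradiction. The system is inconsistent.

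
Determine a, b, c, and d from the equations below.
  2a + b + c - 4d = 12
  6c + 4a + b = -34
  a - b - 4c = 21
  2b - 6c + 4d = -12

a = -1, b = -6, c = -4, d = -6

Row-reduce the augmented matrix:
R1 ← R1 / (2).
R2 ← R2 − 4·R1.
R3 ← R3 − 1·R1.
R2 ← R2 / (-1).
R1 ← R1 − 1/2·R2.
R3 ← R3 + 3/2·R2.
R4 ← R4 − 2·R2.
R3 ← R3 / (-21/2).
R1 ← R1 − 5/2·R3.
R2 ← R2 + 4·R3.
R4 ← R4 − 2·R3.
R4 ← R4 / (380/21).
R1 ← R1 + 8/21·R4.
R2 ← R2 + 88/21·R4.
R3 ← R3 − 20/21·R4.
Reading off the reduced rows gives a = -1, b = -6, c = -4, d = -6.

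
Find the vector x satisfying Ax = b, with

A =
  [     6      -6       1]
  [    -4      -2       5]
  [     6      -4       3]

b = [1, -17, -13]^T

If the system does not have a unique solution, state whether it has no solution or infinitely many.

x_1 = -1, x_2 = -2, x_3 = -5

Row-reduce the augmented matrix:
R1 ← R1 / (6).
R2 ← R2 + 4·R1.
R3 ← R3 − 6·R1.
R2 ← R2 / (-6).
R1 ← R1 + 1·R2.
R3 ← R3 − 2·R2.
R3 ← R3 / (35/9).
R1 ← R1 + 7/9·R3.
R2 ← R2 + 17/18·R3.
Reading off the reduced rows gives x_1 = -1, x_2 = -2, x_3 = -5.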